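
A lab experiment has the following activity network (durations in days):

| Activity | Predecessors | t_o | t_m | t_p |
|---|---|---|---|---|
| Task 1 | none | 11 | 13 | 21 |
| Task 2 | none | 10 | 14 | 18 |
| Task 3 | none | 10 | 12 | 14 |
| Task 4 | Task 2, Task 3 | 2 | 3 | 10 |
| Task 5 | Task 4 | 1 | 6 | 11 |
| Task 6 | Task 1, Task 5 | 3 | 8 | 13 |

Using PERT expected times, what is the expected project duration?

te_Task 1 = (11 + 4·13 + 21)/6 = 84/6 = 14
te_Task 2 = (10 + 4·14 + 18)/6 = 84/6 = 14
te_Task 3 = (10 + 4·12 + 14)/6 = 72/6 = 12
te_Task 4 = (2 + 4·3 + 10)/6 = 24/6 = 4
te_Task 5 = (1 + 4·6 + 11)/6 = 36/6 = 6
te_Task 6 = (3 + 4·8 + 13)/6 = 48/6 = 8

Forward pass:
ES_Task 1 = 0; EF_Task 1 = 14
ES_Task 2 = 0; EF_Task 2 = 14
ES_Task 3 = 0; EF_Task 3 = 12
ES_Task 4 = max(EF_Task 2=14, EF_Task 3=12) = 14; EF_Task 4 = 14+4 = 18
ES_Task 5 = 18; EF_Task 5 = 18+6 = 24
ES_Task 6 = max(EF_Task 1=14, EF_Task 5=24) = 24; EF_Task 6 = 24+8 = 32
Expected project duration μ = 32 days. Critical path: Task 2 → Task 4 → Task 5 → Task 6.

32 days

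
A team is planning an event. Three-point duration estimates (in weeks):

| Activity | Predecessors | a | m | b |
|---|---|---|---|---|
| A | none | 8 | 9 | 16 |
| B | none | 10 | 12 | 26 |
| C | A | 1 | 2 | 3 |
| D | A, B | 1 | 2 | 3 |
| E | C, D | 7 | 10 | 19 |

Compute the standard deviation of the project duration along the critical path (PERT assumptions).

3.35 weeks

te_A = (8 + 4·9 + 16)/6 = 60/6 = 10; σ²_A = ((16−8)/6)² = 1.778
te_B = (10 + 4·12 + 26)/6 = 84/6 = 14; σ²_B = ((26−10)/6)² = 7.111
te_C = (1 + 4·2 + 3)/6 = 12/6 = 2; σ²_C = ((3−1)/6)² = 0.111
te_D = (1 + 4·2 + 3)/6 = 12/6 = 2; σ²_D = ((3−1)/6)² = 0.111
te_E = (7 + 4·10 + 19)/6 = 66/6 = 11; σ²_E = ((19−7)/6)² = 4.000

Forward pass:
ES_A = 0; EF_A = 10
ES_B = 0; EF_B = 14
ES_C = 10; EF_C = 10+2 = 12
ES_D = max(EF_A=10, EF_B=14) = 14; EF_D = 14+2 = 16
ES_E = max(EF_C=12, EF_D=16) = 16; EF_E = 16+11 = 27
Expected project duration μ = 27 weeks. Critical path: B → D → E.

Variance along critical path = 7.111 + 0.111 + 4.000 = 11.222
σ = √11.222 = 3.350 weeks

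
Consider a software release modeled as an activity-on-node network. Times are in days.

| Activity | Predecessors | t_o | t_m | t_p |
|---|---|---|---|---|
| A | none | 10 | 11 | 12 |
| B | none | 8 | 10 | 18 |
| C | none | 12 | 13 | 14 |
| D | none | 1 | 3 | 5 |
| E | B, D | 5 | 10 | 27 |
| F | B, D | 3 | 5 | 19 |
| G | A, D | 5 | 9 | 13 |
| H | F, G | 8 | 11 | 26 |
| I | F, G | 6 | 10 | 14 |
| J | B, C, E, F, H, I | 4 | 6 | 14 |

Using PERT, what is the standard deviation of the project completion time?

3.70 days

te_A = (10 + 4·11 + 12)/6 = 66/6 = 11; σ²_A = ((12−10)/6)² = 0.111
te_B = (8 + 4·10 + 18)/6 = 66/6 = 11; σ²_B = ((18−8)/6)² = 2.778
te_C = (12 + 4·13 + 14)/6 = 78/6 = 13; σ²_C = ((14−12)/6)² = 0.111
te_D = (1 + 4·3 + 5)/6 = 18/6 = 3; σ²_D = ((5−1)/6)² = 0.444
te_E = (5 + 4·10 + 27)/6 = 72/6 = 12; σ²_E = ((27−5)/6)² = 13.444
te_F = (3 + 4·5 + 19)/6 = 42/6 = 7; σ²_F = ((19−3)/6)² = 7.111
te_G = (5 + 4·9 + 13)/6 = 54/6 = 9; σ²_G = ((13−5)/6)² = 1.778
te_H = (8 + 4·11 + 26)/6 = 78/6 = 13; σ²_H = ((26−8)/6)² = 9.000
te_I = (6 + 4·10 + 14)/6 = 60/6 = 10; σ²_I = ((14−6)/6)² = 1.778
te_J = (4 + 4·6 + 14)/6 = 42/6 = 7; σ²_J = ((14−4)/6)² = 2.778

Forward pass:
ES_A = 0; EF_A = 11
ES_B = 0; EF_B = 11
ES_C = 0; EF_C = 13
ES_D = 0; EF_D = 3
ES_E = max(EF_B=11, EF_D=3) = 11; EF_E = 11+12 = 23
ES_F = max(EF_B=11, EF_D=3) = 11; EF_F = 11+7 = 18
ES_G = max(EF_A=11, EF_D=3) = 11; EF_G = 11+9 = 20
ES_H = max(EF_F=18, EF_G=20) = 20; EF_H = 20+13 = 33
ES_I = max(EF_F=18, EF_G=20) = 20; EF_I = 20+10 = 30
ES_J = max(EF_B=11, EF_C=13, EF_E=23, EF_F=18, EF_H=33, EF_I=30) = 33; EF_J = 33+7 = 40
Expected project duration μ = 40 days. Critical path: A → G → H → J.

Variance along critical path = 0.111 + 1.778 + 9.000 + 2.778 = 13.667
σ = √13.667 = 3.697 days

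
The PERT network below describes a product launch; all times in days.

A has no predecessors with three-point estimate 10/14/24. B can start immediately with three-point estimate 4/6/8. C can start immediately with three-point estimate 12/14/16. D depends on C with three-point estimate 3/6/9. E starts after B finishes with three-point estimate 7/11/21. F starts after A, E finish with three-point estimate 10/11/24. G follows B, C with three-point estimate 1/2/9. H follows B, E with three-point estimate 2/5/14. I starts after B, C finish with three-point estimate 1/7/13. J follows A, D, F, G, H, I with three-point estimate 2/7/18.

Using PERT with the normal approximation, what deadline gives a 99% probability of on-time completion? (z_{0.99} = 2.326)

te_A = (10 + 4·14 + 24)/6 = 90/6 = 15; σ²_A = ((24−10)/6)² = 5.444
te_B = (4 + 4·6 + 8)/6 = 36/6 = 6; σ²_B = ((8−4)/6)² = 0.444
te_C = (12 + 4·14 + 16)/6 = 84/6 = 14; σ²_C = ((16−12)/6)² = 0.444
te_D = (3 + 4·6 + 9)/6 = 36/6 = 6; σ²_D = ((9−3)/6)² = 1.000
te_E = (7 + 4·11 + 21)/6 = 72/6 = 12; σ²_E = ((21−7)/6)² = 5.444
te_F = (10 + 4·11 + 24)/6 = 78/6 = 13; σ²_F = ((24−10)/6)² = 5.444
te_G = (1 + 4·2 + 9)/6 = 18/6 = 3; σ²_G = ((9−1)/6)² = 1.778
te_H = (2 + 4·5 + 14)/6 = 36/6 = 6; σ²_H = ((14−2)/6)² = 4.000
te_I = (1 + 4·7 + 13)/6 = 42/6 = 7; σ²_I = ((13−1)/6)² = 4.000
te_J = (2 + 4·7 + 18)/6 = 48/6 = 8; σ²_J = ((18−2)/6)² = 7.111

Forward pass:
ES_A = 0; EF_A = 15
ES_B = 0; EF_B = 6
ES_C = 0; EF_C = 14
ES_D = 14; EF_D = 14+6 = 20
ES_E = 6; EF_E = 6+12 = 18
ES_F = max(EF_A=15, EF_E=18) = 18; EF_F = 18+13 = 31
ES_G = max(EF_B=6, EF_C=14) = 14; EF_G = 14+3 = 17
ES_H = max(EF_B=6, EF_E=18) = 18; EF_H = 18+6 = 24
ES_I = max(EF_B=6, EF_C=14) = 14; EF_I = 14+7 = 21
ES_J = max(EF_A=15, EF_D=20, EF_F=31, EF_G=17, EF_H=24, EF_I=21) = 31; EF_J = 31+8 = 39
Expected project duration μ = 39 days. Critical path: B → E → F → J.

Variance along critical path = 0.444 + 5.444 + 5.444 + 7.111 = 18.444; σ = 4.295 days.
D = μ + z·σ = 39 + 2.326·4.295 = 49.0 days

49.0 days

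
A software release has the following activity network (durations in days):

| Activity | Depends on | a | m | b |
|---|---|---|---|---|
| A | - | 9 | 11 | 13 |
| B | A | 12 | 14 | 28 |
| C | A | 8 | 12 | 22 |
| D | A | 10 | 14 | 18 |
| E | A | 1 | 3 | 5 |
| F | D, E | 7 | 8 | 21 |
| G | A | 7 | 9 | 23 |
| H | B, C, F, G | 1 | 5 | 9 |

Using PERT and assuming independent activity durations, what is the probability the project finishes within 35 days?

te_A = (9 + 4·11 + 13)/6 = 66/6 = 11; σ²_A = ((13−9)/6)² = 0.444
te_B = (12 + 4·14 + 28)/6 = 96/6 = 16; σ²_B = ((28−12)/6)² = 7.111
te_C = (8 + 4·12 + 22)/6 = 78/6 = 13; σ²_C = ((22−8)/6)² = 5.444
te_D = (10 + 4·14 + 18)/6 = 84/6 = 14; σ²_D = ((18−10)/6)² = 1.778
te_E = (1 + 4·3 + 5)/6 = 18/6 = 3; σ²_E = ((5−1)/6)² = 0.444
te_F = (7 + 4·8 + 21)/6 = 60/6 = 10; σ²_F = ((21−7)/6)² = 5.444
te_G = (7 + 4·9 + 23)/6 = 66/6 = 11; σ²_G = ((23−7)/6)² = 7.111
te_H = (1 + 4·5 + 9)/6 = 30/6 = 5; σ²_H = ((9−1)/6)² = 1.778

Forward pass:
ES_A = 0; EF_A = 11
ES_B = 11; EF_B = 11+16 = 27
ES_C = 11; EF_C = 11+13 = 24
ES_D = 11; EF_D = 11+14 = 25
ES_E = 11; EF_E = 11+3 = 14
ES_F = max(EF_D=25, EF_E=14) = 25; EF_F = 25+10 = 35
ES_G = 11; EF_G = 11+11 = 22
ES_H = max(EF_B=27, EF_C=24, EF_F=35, EF_G=22) = 35; EF_H = 35+5 = 40
Expected project duration μ = 40 days. Critical path: A → D → F → H.

Variance along critical path = 0.444 + 1.778 + 5.444 + 1.778 = 9.444; σ = √9.444 = 3.073 days.
Z = (35 − 40) / 3.073 = -1.627
P(T ≤ 35) = Φ(-1.627) ≈ 0.052

0.052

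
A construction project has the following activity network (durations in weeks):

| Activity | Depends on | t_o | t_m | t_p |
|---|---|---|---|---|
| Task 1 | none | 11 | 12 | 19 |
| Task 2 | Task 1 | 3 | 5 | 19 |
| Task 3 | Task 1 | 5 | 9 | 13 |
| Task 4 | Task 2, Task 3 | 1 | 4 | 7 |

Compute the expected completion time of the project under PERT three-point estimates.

te_Task 1 = (11 + 4·12 + 19)/6 = 78/6 = 13
te_Task 2 = (3 + 4·5 + 19)/6 = 42/6 = 7
te_Task 3 = (5 + 4·9 + 13)/6 = 54/6 = 9
te_Task 4 = (1 + 4·4 + 7)/6 = 24/6 = 4

Forward pass:
ES_Task 1 = 0; EF_Task 1 = 13
ES_Task 2 = 13; EF_Task 2 = 13+7 = 20
ES_Task 3 = 13; EF_Task 3 = 13+9 = 22
ES_Task 4 = max(EF_Task 2=20, EF_Task 3=22) = 22; EF_Task 4 = 22+4 = 26
Expected project duration μ = 26 weeks. Critical path: Task 1 → Task 3 → Task 4.

26 weeks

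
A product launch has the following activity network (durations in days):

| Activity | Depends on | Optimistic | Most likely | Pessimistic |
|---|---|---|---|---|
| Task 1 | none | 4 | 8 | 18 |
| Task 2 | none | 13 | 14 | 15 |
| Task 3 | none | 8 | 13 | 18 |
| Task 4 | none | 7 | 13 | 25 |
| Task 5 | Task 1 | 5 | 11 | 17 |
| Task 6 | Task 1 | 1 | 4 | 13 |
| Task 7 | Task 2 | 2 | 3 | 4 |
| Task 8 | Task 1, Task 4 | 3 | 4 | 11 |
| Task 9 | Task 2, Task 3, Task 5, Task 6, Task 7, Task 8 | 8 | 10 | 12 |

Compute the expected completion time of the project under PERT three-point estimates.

te_Task 1 = (4 + 4·8 + 18)/6 = 54/6 = 9
te_Task 2 = (13 + 4·14 + 15)/6 = 84/6 = 14
te_Task 3 = (8 + 4·13 + 18)/6 = 78/6 = 13
te_Task 4 = (7 + 4·13 + 25)/6 = 84/6 = 14
te_Task 5 = (5 + 4·11 + 17)/6 = 66/6 = 11
te_Task 6 = (1 + 4·4 + 13)/6 = 30/6 = 5
te_Task 7 = (2 + 4·3 + 4)/6 = 18/6 = 3
te_Task 8 = (3 + 4·4 + 11)/6 = 30/6 = 5
te_Task 9 = (8 + 4·10 + 12)/6 = 60/6 = 10

Forward pass:
ES_Task 1 = 0; EF_Task 1 = 9
ES_Task 2 = 0; EF_Task 2 = 14
ES_Task 3 = 0; EF_Task 3 = 13
ES_Task 4 = 0; EF_Task 4 = 14
ES_Task 5 = 9; EF_Task 5 = 9+11 = 20
ES_Task 6 = 9; EF_Task 6 = 9+5 = 14
ES_Task 7 = 14; EF_Task 7 = 14+3 = 17
ES_Task 8 = max(EF_Task 1=9, EF_Task 4=14) = 14; EF_Task 8 = 14+5 = 19
ES_Task 9 = max(EF_Task 2=14, EF_Task 3=13, EF_Task 5=20, EF_Task 6=14, EF_Task 7=17, EF_Task 8=19) = 20; EF_Task 9 = 20+10 = 30
Expected project duration μ = 30 days. Critical path: Task 1 → Task 5 → Task 9.

30 days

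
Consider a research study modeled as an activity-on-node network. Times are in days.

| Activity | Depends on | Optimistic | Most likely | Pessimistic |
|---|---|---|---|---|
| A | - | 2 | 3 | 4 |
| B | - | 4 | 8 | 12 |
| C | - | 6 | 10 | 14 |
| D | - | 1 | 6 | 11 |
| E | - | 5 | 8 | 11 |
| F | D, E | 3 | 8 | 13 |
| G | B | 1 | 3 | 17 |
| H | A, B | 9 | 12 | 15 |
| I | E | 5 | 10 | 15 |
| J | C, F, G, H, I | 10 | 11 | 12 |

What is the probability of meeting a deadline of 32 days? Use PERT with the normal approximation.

te_A = (2 + 4·3 + 4)/6 = 18/6 = 3; σ²_A = ((4−2)/6)² = 0.111
te_B = (4 + 4·8 + 12)/6 = 48/6 = 8; σ²_B = ((12−4)/6)² = 1.778
te_C = (6 + 4·10 + 14)/6 = 60/6 = 10; σ²_C = ((14−6)/6)² = 1.778
te_D = (1 + 4·6 + 11)/6 = 36/6 = 6; σ²_D = ((11−1)/6)² = 2.778
te_E = (5 + 4·8 + 11)/6 = 48/6 = 8; σ²_E = ((11−5)/6)² = 1.000
te_F = (3 + 4·8 + 13)/6 = 48/6 = 8; σ²_F = ((13−3)/6)² = 2.778
te_G = (1 + 4·3 + 17)/6 = 30/6 = 5; σ²_G = ((17−1)/6)² = 7.111
te_H = (9 + 4·12 + 15)/6 = 72/6 = 12; σ²_H = ((15−9)/6)² = 1.000
te_I = (5 + 4·10 + 15)/6 = 60/6 = 10; σ²_I = ((15−5)/6)² = 2.778
te_J = (10 + 4·11 + 12)/6 = 66/6 = 11; σ²_J = ((12−10)/6)² = 0.111

Forward pass:
ES_A = 0; EF_A = 3
ES_B = 0; EF_B = 8
ES_C = 0; EF_C = 10
ES_D = 0; EF_D = 6
ES_E = 0; EF_E = 8
ES_F = max(EF_D=6, EF_E=8) = 8; EF_F = 8+8 = 16
ES_G = 8; EF_G = 8+5 = 13
ES_H = max(EF_A=3, EF_B=8) = 8; EF_H = 8+12 = 20
ES_I = 8; EF_I = 8+10 = 18
ES_J = max(EF_C=10, EF_F=16, EF_G=13, EF_H=20, EF_I=18) = 20; EF_J = 20+11 = 31
Expected project duration μ = 31 days. Critical path: B → H → J.

Variance along critical path = 1.778 + 1.000 + 0.111 = 2.889; σ = √2.889 = 1.700 days.
Z = (32 − 31) / 1.700 = 0.588
P(T ≤ 32) = Φ(0.588) ≈ 0.722

0.722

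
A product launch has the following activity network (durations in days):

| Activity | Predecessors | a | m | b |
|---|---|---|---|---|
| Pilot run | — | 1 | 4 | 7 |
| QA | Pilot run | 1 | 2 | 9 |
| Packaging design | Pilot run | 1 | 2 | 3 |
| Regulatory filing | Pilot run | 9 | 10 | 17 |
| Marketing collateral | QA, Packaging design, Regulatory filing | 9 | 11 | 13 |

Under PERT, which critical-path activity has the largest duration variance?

Regulatory filing

te_Pilot run = (1 + 4·4 + 7)/6 = 24/6 = 4; σ²_Pilot run = ((7−1)/6)² = 1.000
te_QA = (1 + 4·2 + 9)/6 = 18/6 = 3; σ²_QA = ((9−1)/6)² = 1.778
te_Packaging design = (1 + 4·2 + 3)/6 = 12/6 = 2; σ²_Packaging design = ((3−1)/6)² = 0.111
te_Regulatory filing = (9 + 4·10 + 17)/6 = 66/6 = 11; σ²_Regulatory filing = ((17−9)/6)² = 1.778
te_Marketing collateral = (9 + 4·11 + 13)/6 = 66/6 = 11; σ²_Marketing collateral = ((13−9)/6)² = 0.444

Forward pass:
ES_Pilot run = 0; EF_Pilot run = 4
ES_QA = 4; EF_QA = 4+3 = 7
ES_Packaging design = 4; EF_Packaging design = 4+2 = 6
ES_Regulatory filing = 4; EF_Regulatory filing = 4+11 = 15
ES_Marketing collateral = max(EF_QA=7, EF_Packaging design=6, EF_Regulatory filing=15) = 15; EF_Marketing collateral = 15+11 = 26
Expected project duration μ = 26 days. Critical path: Pilot run → Regulatory filing → Marketing collateral.

Variances on critical path: σ²_Pilot run=1.000, σ²_Regulatory filing=1.778, σ²_Marketing collateral=0.444.
Largest is σ²_Regulatory filing = 1.778.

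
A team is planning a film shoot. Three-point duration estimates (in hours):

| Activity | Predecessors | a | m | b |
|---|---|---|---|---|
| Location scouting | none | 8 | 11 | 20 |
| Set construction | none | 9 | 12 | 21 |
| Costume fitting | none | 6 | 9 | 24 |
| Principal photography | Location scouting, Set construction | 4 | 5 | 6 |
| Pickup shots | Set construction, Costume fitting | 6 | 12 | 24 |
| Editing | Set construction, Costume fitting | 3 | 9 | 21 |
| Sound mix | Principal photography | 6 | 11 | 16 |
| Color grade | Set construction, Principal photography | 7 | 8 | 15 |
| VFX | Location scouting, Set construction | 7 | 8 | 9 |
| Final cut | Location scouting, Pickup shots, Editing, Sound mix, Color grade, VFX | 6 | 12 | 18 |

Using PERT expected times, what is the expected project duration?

te_Location scouting = (8 + 4·11 + 20)/6 = 72/6 = 12
te_Set construction = (9 + 4·12 + 21)/6 = 78/6 = 13
te_Costume fitting = (6 + 4·9 + 24)/6 = 66/6 = 11
te_Principal photography = (4 + 4·5 + 6)/6 = 30/6 = 5
te_Pickup shots = (6 + 4·12 + 24)/6 = 78/6 = 13
te_Editing = (3 + 4·9 + 21)/6 = 60/6 = 10
te_Sound mix = (6 + 4·11 + 16)/6 = 66/6 = 11
te_Color grade = (7 + 4·8 + 15)/6 = 54/6 = 9
te_VFX = (7 + 4·8 + 9)/6 = 48/6 = 8
te_Final cut = (6 + 4·12 + 18)/6 = 72/6 = 12

Forward pass:
ES_Location scouting = 0; EF_Location scouting = 12
ES_Set construction = 0; EF_Set construction = 13
ES_Costume fitting = 0; EF_Costume fitting = 11
ES_Principal photography = max(EF_Location scouting=12, EF_Set construction=13) = 13; EF_Principal photography = 13+5 = 18
ES_Pickup shots = max(EF_Set construction=13, EF_Costume fitting=11) = 13; EF_Pickup shots = 13+13 = 26
ES_Editing = max(EF_Set construction=13, EF_Costume fitting=11) = 13; EF_Editing = 13+10 = 23
ES_Sound mix = 18; EF_Sound mix = 18+11 = 29
ES_Color grade = max(EF_Set construction=13, EF_Principal photography=18) = 18; EF_Color grade = 18+9 = 27
ES_VFX = max(EF_Location scouting=12, EF_Set construction=13) = 13; EF_VFX = 13+8 = 21
ES_Final cut = max(EF_Location scouting=12, EF_Pickup shots=26, EF_Editing=23, EF_Sound mix=29, EF_Color grade=27, EF_VFX=21) = 29; EF_Final cut = 29+12 = 41
Expected project duration μ = 41 hours. Critical path: Set construction → Principal photography → Sound mix → Final cut.

41 hours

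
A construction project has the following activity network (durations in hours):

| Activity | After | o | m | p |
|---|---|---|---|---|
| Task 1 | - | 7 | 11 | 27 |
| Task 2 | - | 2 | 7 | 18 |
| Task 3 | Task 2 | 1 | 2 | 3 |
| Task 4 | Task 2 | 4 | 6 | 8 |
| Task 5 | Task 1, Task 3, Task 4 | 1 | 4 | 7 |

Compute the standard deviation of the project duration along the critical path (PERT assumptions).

te_Task 1 = (7 + 4·11 + 27)/6 = 78/6 = 13; σ²_Task 1 = ((27−7)/6)² = 11.111
te_Task 2 = (2 + 4·7 + 18)/6 = 48/6 = 8; σ²_Task 2 = ((18−2)/6)² = 7.111
te_Task 3 = (1 + 4·2 + 3)/6 = 12/6 = 2; σ²_Task 3 = ((3−1)/6)² = 0.111
te_Task 4 = (4 + 4·6 + 8)/6 = 36/6 = 6; σ²_Task 4 = ((8−4)/6)² = 0.444
te_Task 5 = (1 + 4·4 + 7)/6 = 24/6 = 4; σ²_Task 5 = ((7−1)/6)² = 1.000

Forward pass:
ES_Task 1 = 0; EF_Task 1 = 13
ES_Task 2 = 0; EF_Task 2 = 8
ES_Task 3 = 8; EF_Task 3 = 8+2 = 10
ES_Task 4 = 8; EF_Task 4 = 8+6 = 14
ES_Task 5 = max(EF_Task 1=13, EF_Task 3=10, EF_Task 4=14) = 14; EF_Task 5 = 14+4 = 18
Expected project duration μ = 18 hours. Critical path: Task 2 → Task 4 → Task 5.

Variance along critical path = 7.111 + 0.444 + 1.000 = 8.556
σ = √8.556 = 2.925 hours

2.92 hours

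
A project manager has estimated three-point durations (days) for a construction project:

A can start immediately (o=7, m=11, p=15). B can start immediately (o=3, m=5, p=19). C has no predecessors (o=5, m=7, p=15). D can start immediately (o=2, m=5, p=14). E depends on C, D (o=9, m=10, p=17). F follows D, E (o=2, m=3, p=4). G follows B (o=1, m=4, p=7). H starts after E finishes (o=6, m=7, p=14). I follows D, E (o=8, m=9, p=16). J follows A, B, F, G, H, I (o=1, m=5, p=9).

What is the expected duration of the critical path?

34 days

te_A = (7 + 4·11 + 15)/6 = 66/6 = 11
te_B = (3 + 4·5 + 19)/6 = 42/6 = 7
te_C = (5 + 4·7 + 15)/6 = 48/6 = 8
te_D = (2 + 4·5 + 14)/6 = 36/6 = 6
te_E = (9 + 4·10 + 17)/6 = 66/6 = 11
te_F = (2 + 4·3 + 4)/6 = 18/6 = 3
te_G = (1 + 4·4 + 7)/6 = 24/6 = 4
te_H = (6 + 4·7 + 14)/6 = 48/6 = 8
te_I = (8 + 4·9 + 16)/6 = 60/6 = 10
te_J = (1 + 4·5 + 9)/6 = 30/6 = 5

Forward pass:
ES_A = 0; EF_A = 11
ES_B = 0; EF_B = 7
ES_C = 0; EF_C = 8
ES_D = 0; EF_D = 6
ES_E = max(EF_C=8, EF_D=6) = 8; EF_E = 8+11 = 19
ES_F = max(EF_D=6, EF_E=19) = 19; EF_F = 19+3 = 22
ES_G = 7; EF_G = 7+4 = 11
ES_H = 19; EF_H = 19+8 = 27
ES_I = max(EF_D=6, EF_E=19) = 19; EF_I = 19+10 = 29
ES_J = max(EF_A=11, EF_B=7, EF_F=22, EF_G=11, EF_H=27, EF_I=29) = 29; EF_J = 29+5 = 34
Expected project duration μ = 34 days. Critical path: C → E → I → J.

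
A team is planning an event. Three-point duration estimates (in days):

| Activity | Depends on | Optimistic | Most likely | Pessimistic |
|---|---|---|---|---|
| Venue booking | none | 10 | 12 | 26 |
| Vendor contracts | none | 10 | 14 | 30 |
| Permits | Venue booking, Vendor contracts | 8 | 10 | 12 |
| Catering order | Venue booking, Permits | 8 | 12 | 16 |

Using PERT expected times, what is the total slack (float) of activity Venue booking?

2 days

te_Venue booking = (10 + 4·12 + 26)/6 = 84/6 = 14
te_Vendor contracts = (10 + 4·14 + 30)/6 = 96/6 = 16
te_Permits = (8 + 4·10 + 12)/6 = 60/6 = 10
te_Catering order = (8 + 4·12 + 16)/6 = 72/6 = 12

Forward pass:
ES_Venue booking = 0; EF_Venue booking = 14
ES_Vendor contracts = 0; EF_Vendor contracts = 16
ES_Permits = max(EF_Venue booking=14, EF_Vendor contracts=16) = 16; EF_Permits = 16+10 = 26
ES_Catering order = max(EF_Venue booking=14, EF_Permits=26) = 26; EF_Catering order = 26+12 = 38
Expected project duration μ = 38 days. Critical path: Vendor contracts → Permits → Catering order.

Backward pass:
LF_Catering order = 38; LS_Catering order = 38−12 = 26
LF_Permits = LS_Catering order = 26; LS_Permits = 26−10 = 16
LF_Vendor contracts = LS_Permits = 16; LS_Vendor contracts = 16−16 = 0
LF_Venue booking = min(LS_Permits=16, LS_Catering order=26) = 16; LS_Venue booking = 16−14 = 2
Slack_Venue booking = LS_Venue booking − ES_Venue booking = 2 − 0 = 2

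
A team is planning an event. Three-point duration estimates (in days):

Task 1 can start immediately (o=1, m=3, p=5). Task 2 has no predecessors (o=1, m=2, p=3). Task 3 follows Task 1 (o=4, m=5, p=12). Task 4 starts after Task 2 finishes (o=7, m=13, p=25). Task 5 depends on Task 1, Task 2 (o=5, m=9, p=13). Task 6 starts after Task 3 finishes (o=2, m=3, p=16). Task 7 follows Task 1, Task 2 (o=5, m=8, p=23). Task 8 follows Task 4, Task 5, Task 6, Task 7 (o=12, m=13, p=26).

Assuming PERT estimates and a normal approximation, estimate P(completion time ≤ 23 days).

0.018

te_Task 1 = (1 + 4·3 + 5)/6 = 18/6 = 3; σ²_Task 1 = ((5−1)/6)² = 0.444
te_Task 2 = (1 + 4·2 + 3)/6 = 12/6 = 2; σ²_Task 2 = ((3−1)/6)² = 0.111
te_Task 3 = (4 + 4·5 + 12)/6 = 36/6 = 6; σ²_Task 3 = ((12−4)/6)² = 1.778
te_Task 4 = (7 + 4·13 + 25)/6 = 84/6 = 14; σ²_Task 4 = ((25−7)/6)² = 9.000
te_Task 5 = (5 + 4·9 + 13)/6 = 54/6 = 9; σ²_Task 5 = ((13−5)/6)² = 1.778
te_Task 6 = (2 + 4·3 + 16)/6 = 30/6 = 5; σ²_Task 6 = ((16−2)/6)² = 5.444
te_Task 7 = (5 + 4·8 + 23)/6 = 60/6 = 10; σ²_Task 7 = ((23−5)/6)² = 9.000
te_Task 8 = (12 + 4·13 + 26)/6 = 90/6 = 15; σ²_Task 8 = ((26−12)/6)² = 5.444

Forward pass:
ES_Task 1 = 0; EF_Task 1 = 3
ES_Task 2 = 0; EF_Task 2 = 2
ES_Task 3 = 3; EF_Task 3 = 3+6 = 9
ES_Task 4 = 2; EF_Task 4 = 2+14 = 16
ES_Task 5 = max(EF_Task 1=3, EF_Task 2=2) = 3; EF_Task 5 = 3+9 = 12
ES_Task 6 = 9; EF_Task 6 = 9+5 = 14
ES_Task 7 = max(EF_Task 1=3, EF_Task 2=2) = 3; EF_Task 7 = 3+10 = 13
ES_Task 8 = max(EF_Task 4=16, EF_Task 5=12, EF_Task 6=14, EF_Task 7=13) = 16; EF_Task 8 = 16+15 = 31
Expected project duration μ = 31 days. Critical path: Task 2 → Task 4 → Task 8.

Variance along critical path = 0.111 + 9.000 + 5.444 = 14.556; σ = √14.556 = 3.815 days.
Z = (23 − 31) / 3.815 = -2.097
P(T ≤ 23) = Φ(-2.097) ≈ 0.018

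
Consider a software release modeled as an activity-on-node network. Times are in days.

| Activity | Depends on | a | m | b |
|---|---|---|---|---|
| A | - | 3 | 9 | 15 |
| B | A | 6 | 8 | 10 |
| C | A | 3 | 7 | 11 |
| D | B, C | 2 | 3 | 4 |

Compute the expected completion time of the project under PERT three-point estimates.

20 days

te_A = (3 + 4·9 + 15)/6 = 54/6 = 9
te_B = (6 + 4·8 + 10)/6 = 48/6 = 8
te_C = (3 + 4·7 + 11)/6 = 42/6 = 7
te_D = (2 + 4·3 + 4)/6 = 18/6 = 3

Forward pass:
ES_A = 0; EF_A = 9
ES_B = 9; EF_B = 9+8 = 17
ES_C = 9; EF_C = 9+7 = 16
ES_D = max(EF_B=17, EF_C=16) = 17; EF_D = 17+3 = 20
Expected project duration μ = 20 days. Critical path: A → B → D.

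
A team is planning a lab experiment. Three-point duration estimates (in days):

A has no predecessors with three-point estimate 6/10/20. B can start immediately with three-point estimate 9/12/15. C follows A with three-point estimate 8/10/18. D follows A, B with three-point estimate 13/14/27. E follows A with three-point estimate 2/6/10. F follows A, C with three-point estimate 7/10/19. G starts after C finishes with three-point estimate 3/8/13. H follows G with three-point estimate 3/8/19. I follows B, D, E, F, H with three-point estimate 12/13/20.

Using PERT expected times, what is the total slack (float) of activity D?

11 days

te_A = (6 + 4·10 + 20)/6 = 66/6 = 11
te_B = (9 + 4·12 + 15)/6 = 72/6 = 12
te_C = (8 + 4·10 + 18)/6 = 66/6 = 11
te_D = (13 + 4·14 + 27)/6 = 96/6 = 16
te_E = (2 + 4·6 + 10)/6 = 36/6 = 6
te_F = (7 + 4·10 + 19)/6 = 66/6 = 11
te_G = (3 + 4·8 + 13)/6 = 48/6 = 8
te_H = (3 + 4·8 + 19)/6 = 54/6 = 9
te_I = (12 + 4·13 + 20)/6 = 84/6 = 14

Forward pass:
ES_A = 0; EF_A = 11
ES_B = 0; EF_B = 12
ES_C = 11; EF_C = 11+11 = 22
ES_D = max(EF_A=11, EF_B=12) = 12; EF_D = 12+16 = 28
ES_E = 11; EF_E = 11+6 = 17
ES_F = max(EF_A=11, EF_C=22) = 22; EF_F = 22+11 = 33
ES_G = 22; EF_G = 22+8 = 30
ES_H = 30; EF_H = 30+9 = 39
ES_I = max(EF_B=12, EF_D=28, EF_E=17, EF_F=33, EF_H=39) = 39; EF_I = 39+14 = 53
Expected project duration μ = 53 days. Critical path: A → C → G → H → I.

Backward pass:
LF_I = 53; LS_I = 53−14 = 39
LF_H = LS_I = 39; LS_H = 39−9 = 30
LF_G = LS_H = 30; LS_G = 30−8 = 22
LF_F = LS_I = 39; LS_F = 39−11 = 28
LF_E = LS_I = 39; LS_E = 39−6 = 33
LF_D = LS_I = 39; LS_D = 39−16 = 23
LF_C = min(LS_F=28, LS_G=22) = 22; LS_C = 22−11 = 11
LF_B = min(LS_D=23, LS_I=39) = 23; LS_B = 23−12 = 11
LF_A = min(LS_C=11, LS_D=23, LS_E=33, LS_F=28) = 11; LS_A = 11−11 = 0
Slack_D = LS_D − ES_D = 23 − 12 = 11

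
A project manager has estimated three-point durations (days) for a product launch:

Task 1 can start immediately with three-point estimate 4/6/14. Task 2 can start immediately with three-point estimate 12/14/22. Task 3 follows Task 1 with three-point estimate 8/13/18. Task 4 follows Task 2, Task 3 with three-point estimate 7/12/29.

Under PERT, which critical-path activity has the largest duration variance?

Task 4

te_Task 1 = (4 + 4·6 + 14)/6 = 42/6 = 7; σ²_Task 1 = ((14−4)/6)² = 2.778
te_Task 2 = (12 + 4·14 + 22)/6 = 90/6 = 15; σ²_Task 2 = ((22−12)/6)² = 2.778
te_Task 3 = (8 + 4·13 + 18)/6 = 78/6 = 13; σ²_Task 3 = ((18−8)/6)² = 2.778
te_Task 4 = (7 + 4·12 + 29)/6 = 84/6 = 14; σ²_Task 4 = ((29−7)/6)² = 13.444

Forward pass:
ES_Task 1 = 0; EF_Task 1 = 7
ES_Task 2 = 0; EF_Task 2 = 15
ES_Task 3 = 7; EF_Task 3 = 7+13 = 20
ES_Task 4 = max(EF_Task 2=15, EF_Task 3=20) = 20; EF_Task 4 = 20+14 = 34
Expected project duration μ = 34 days. Critical path: Task 1 → Task 3 → Task 4.

Variances on critical path: σ²_Task 1=2.778, σ²_Task 3=2.778, σ²_Task 4=13.444.
Largest is σ²_Task 4 = 13.444.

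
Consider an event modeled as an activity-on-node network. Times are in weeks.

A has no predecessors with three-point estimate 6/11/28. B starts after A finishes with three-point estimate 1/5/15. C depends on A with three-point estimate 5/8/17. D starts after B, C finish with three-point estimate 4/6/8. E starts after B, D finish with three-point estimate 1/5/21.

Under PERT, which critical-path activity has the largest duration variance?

A

te_A = (6 + 4·11 + 28)/6 = 78/6 = 13; σ²_A = ((28−6)/6)² = 13.444
te_B = (1 + 4·5 + 15)/6 = 36/6 = 6; σ²_B = ((15−1)/6)² = 5.444
te_C = (5 + 4·8 + 17)/6 = 54/6 = 9; σ²_C = ((17−5)/6)² = 4.000
te_D = (4 + 4·6 + 8)/6 = 36/6 = 6; σ²_D = ((8−4)/6)² = 0.444
te_E = (1 + 4·5 + 21)/6 = 42/6 = 7; σ²_E = ((21−1)/6)² = 11.111

Forward pass:
ES_A = 0; EF_A = 13
ES_B = 13; EF_B = 13+6 = 19
ES_C = 13; EF_C = 13+9 = 22
ES_D = max(EF_B=19, EF_C=22) = 22; EF_D = 22+6 = 28
ES_E = max(EF_B=19, EF_D=28) = 28; EF_E = 28+7 = 35
Expected project duration μ = 35 weeks. Critical path: A → C → D → E.

Variances on critical path: σ²_A=13.444, σ²_C=4.000, σ²_D=0.444, σ²_E=11.111.
Largest is σ²_A = 13.444.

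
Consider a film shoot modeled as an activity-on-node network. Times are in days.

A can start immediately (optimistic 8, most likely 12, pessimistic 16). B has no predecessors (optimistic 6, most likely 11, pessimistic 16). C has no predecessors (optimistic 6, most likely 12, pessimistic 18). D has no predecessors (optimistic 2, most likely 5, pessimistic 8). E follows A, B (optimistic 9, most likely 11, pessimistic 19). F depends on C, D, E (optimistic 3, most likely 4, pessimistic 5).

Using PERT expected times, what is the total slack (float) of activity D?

te_A = (8 + 4·12 + 16)/6 = 72/6 = 12
te_B = (6 + 4·11 + 16)/6 = 66/6 = 11
te_C = (6 + 4·12 + 18)/6 = 72/6 = 12
te_D = (2 + 4·5 + 8)/6 = 30/6 = 5
te_E = (9 + 4·11 + 19)/6 = 72/6 = 12
te_F = (3 + 4·4 + 5)/6 = 24/6 = 4

Forward pass:
ES_A = 0; EF_A = 12
ES_B = 0; EF_B = 11
ES_C = 0; EF_C = 12
ES_D = 0; EF_D = 5
ES_E = max(EF_A=12, EF_B=11) = 12; EF_E = 12+12 = 24
ES_F = max(EF_C=12, EF_D=5, EF_E=24) = 24; EF_F = 24+4 = 28
Expected project duration μ = 28 days. Critical path: A → E → F.

Backward pass:
LF_F = 28; LS_F = 28−4 = 24
LF_E = LS_F = 24; LS_E = 24−12 = 12
LF_D = LS_F = 24; LS_D = 24−5 = 19
LF_C = LS_F = 24; LS_C = 24−12 = 12
LF_B = LS_E = 12; LS_B = 12−11 = 1
LF_A = LS_E = 12; LS_A = 12−12 = 0
Slack_D = LS_D − ES_D = 19 − 0 = 19

19 days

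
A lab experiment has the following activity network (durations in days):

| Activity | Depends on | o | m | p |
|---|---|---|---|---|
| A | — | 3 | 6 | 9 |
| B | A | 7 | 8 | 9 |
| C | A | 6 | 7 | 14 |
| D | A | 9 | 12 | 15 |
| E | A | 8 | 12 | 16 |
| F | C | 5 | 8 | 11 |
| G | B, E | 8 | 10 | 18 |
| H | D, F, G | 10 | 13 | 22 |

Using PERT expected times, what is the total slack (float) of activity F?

7 days

te_A = (3 + 4·6 + 9)/6 = 36/6 = 6
te_B = (7 + 4·8 + 9)/6 = 48/6 = 8
te_C = (6 + 4·7 + 14)/6 = 48/6 = 8
te_D = (9 + 4·12 + 15)/6 = 72/6 = 12
te_E = (8 + 4·12 + 16)/6 = 72/6 = 12
te_F = (5 + 4·8 + 11)/6 = 48/6 = 8
te_G = (8 + 4·10 + 18)/6 = 66/6 = 11
te_H = (10 + 4·13 + 22)/6 = 84/6 = 14

Forward pass:
ES_A = 0; EF_A = 6
ES_B = 6; EF_B = 6+8 = 14
ES_C = 6; EF_C = 6+8 = 14
ES_D = 6; EF_D = 6+12 = 18
ES_E = 6; EF_E = 6+12 = 18
ES_F = 14; EF_F = 14+8 = 22
ES_G = max(EF_B=14, EF_E=18) = 18; EF_G = 18+11 = 29
ES_H = max(EF_D=18, EF_F=22, EF_G=29) = 29; EF_H = 29+14 = 43
Expected project duration μ = 43 days. Critical path: A → E → G → H.

Backward pass:
LF_H = 43; LS_H = 43−14 = 29
LF_G = LS_H = 29; LS_G = 29−11 = 18
LF_F = LS_H = 29; LS_F = 29−8 = 21
LF_E = LS_G = 18; LS_E = 18−12 = 6
LF_D = LS_H = 29; LS_D = 29−12 = 17
LF_C = LS_F = 21; LS_C = 21−8 = 13
LF_B = LS_G = 18; LS_B = 18−8 = 10
LF_A = min(LS_B=10, LS_C=13, LS_D=17, LS_E=6) = 6; LS_A = 6−6 = 0
Slack_F = LS_F − ES_F = 21 − 14 = 7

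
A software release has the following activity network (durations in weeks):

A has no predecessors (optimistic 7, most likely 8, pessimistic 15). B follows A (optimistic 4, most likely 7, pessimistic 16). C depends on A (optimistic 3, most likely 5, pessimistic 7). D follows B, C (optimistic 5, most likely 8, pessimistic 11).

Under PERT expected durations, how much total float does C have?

te_A = (7 + 4·8 + 15)/6 = 54/6 = 9
te_B = (4 + 4·7 + 16)/6 = 48/6 = 8
te_C = (3 + 4·5 + 7)/6 = 30/6 = 5
te_D = (5 + 4·8 + 11)/6 = 48/6 = 8

Forward pass:
ES_A = 0; EF_A = 9
ES_B = 9; EF_B = 9+8 = 17
ES_C = 9; EF_C = 9+5 = 14
ES_D = max(EF_B=17, EF_C=14) = 17; EF_D = 17+8 = 25
Expected project duration μ = 25 weeks. Critical path: A → B → D.

Backward pass:
LF_D = 25; LS_D = 25−8 = 17
LF_C = LS_D = 17; LS_C = 17−5 = 12
LF_B = LS_D = 17; LS_B = 17−8 = 9
LF_A = min(LS_B=9, LS_C=12) = 9; LS_A = 9−9 = 0
Slack_C = LS_C − ES_C = 12 − 9 = 3

3 weeks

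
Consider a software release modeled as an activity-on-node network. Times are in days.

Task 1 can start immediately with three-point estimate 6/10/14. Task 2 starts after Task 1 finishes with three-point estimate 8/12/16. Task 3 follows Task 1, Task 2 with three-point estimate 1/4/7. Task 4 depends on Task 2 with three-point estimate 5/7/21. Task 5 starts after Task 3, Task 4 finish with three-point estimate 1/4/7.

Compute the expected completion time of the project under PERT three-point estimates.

te_Task 1 = (6 + 4·10 + 14)/6 = 60/6 = 10
te_Task 2 = (8 + 4·12 + 16)/6 = 72/6 = 12
te_Task 3 = (1 + 4·4 + 7)/6 = 24/6 = 4
te_Task 4 = (5 + 4·7 + 21)/6 = 54/6 = 9
te_Task 5 = (1 + 4·4 + 7)/6 = 24/6 = 4

Forward pass:
ES_Task 1 = 0; EF_Task 1 = 10
ES_Task 2 = 10; EF_Task 2 = 10+12 = 22
ES_Task 3 = max(EF_Task 1=10, EF_Task 2=22) = 22; EF_Task 3 = 22+4 = 26
ES_Task 4 = 22; EF_Task 4 = 22+9 = 31
ES_Task 5 = max(EF_Task 3=26, EF_Task 4=31) = 31; EF_Task 5 = 31+4 = 35
Expected project duration μ = 35 days. Critical path: Task 1 → Task 2 → Task 4 → Task 5.

35 days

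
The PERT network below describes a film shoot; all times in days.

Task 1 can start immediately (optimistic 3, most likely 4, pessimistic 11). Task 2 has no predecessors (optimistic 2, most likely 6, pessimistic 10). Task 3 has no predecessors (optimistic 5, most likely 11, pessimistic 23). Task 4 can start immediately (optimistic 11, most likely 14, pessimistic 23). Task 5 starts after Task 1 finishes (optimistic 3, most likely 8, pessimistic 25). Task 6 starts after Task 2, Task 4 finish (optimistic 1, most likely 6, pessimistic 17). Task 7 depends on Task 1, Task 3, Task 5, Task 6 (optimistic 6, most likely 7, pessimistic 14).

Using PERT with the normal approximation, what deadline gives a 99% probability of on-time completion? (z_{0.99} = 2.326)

te_Task 1 = (3 + 4·4 + 11)/6 = 30/6 = 5; σ²_Task 1 = ((11−3)/6)² = 1.778
te_Task 2 = (2 + 4·6 + 10)/6 = 36/6 = 6; σ²_Task 2 = ((10−2)/6)² = 1.778
te_Task 3 = (5 + 4·11 + 23)/6 = 72/6 = 12; σ²_Task 3 = ((23−5)/6)² = 9.000
te_Task 4 = (11 + 4·14 + 23)/6 = 90/6 = 15; σ²_Task 4 = ((23−11)/6)² = 4.000
te_Task 5 = (3 + 4·8 + 25)/6 = 60/6 = 10; σ²_Task 5 = ((25−3)/6)² = 13.444
te_Task 6 = (1 + 4·6 + 17)/6 = 42/6 = 7; σ²_Task 6 = ((17−1)/6)² = 7.111
te_Task 7 = (6 + 4·7 + 14)/6 = 48/6 = 8; σ²_Task 7 = ((14−6)/6)² = 1.778

Forward pass:
ES_Task 1 = 0; EF_Task 1 = 5
ES_Task 2 = 0; EF_Task 2 = 6
ES_Task 3 = 0; EF_Task 3 = 12
ES_Task 4 = 0; EF_Task 4 = 15
ES_Task 5 = 5; EF_Task 5 = 5+10 = 15
ES_Task 6 = max(EF_Task 2=6, EF_Task 4=15) = 15; EF_Task 6 = 15+7 = 22
ES_Task 7 = max(EF_Task 1=5, EF_Task 3=12, EF_Task 5=15, EF_Task 6=22) = 22; EF_Task 7 = 22+8 = 30
Expected project duration μ = 30 days. Critical path: Task 4 → Task 6 → Task 7.

Variance along critical path = 4.000 + 7.111 + 1.778 = 12.889; σ = 3.590 days.
D = μ + z·σ = 30 + 2.326·3.590 = 38.4 days

38.4 days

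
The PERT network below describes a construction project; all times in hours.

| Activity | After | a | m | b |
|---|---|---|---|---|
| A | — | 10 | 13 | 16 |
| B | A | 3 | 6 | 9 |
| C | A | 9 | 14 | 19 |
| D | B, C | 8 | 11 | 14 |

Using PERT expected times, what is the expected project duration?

38 hours

te_A = (10 + 4·13 + 16)/6 = 78/6 = 13
te_B = (3 + 4·6 + 9)/6 = 36/6 = 6
te_C = (9 + 4·14 + 19)/6 = 84/6 = 14
te_D = (8 + 4·11 + 14)/6 = 66/6 = 11

Forward pass:
ES_A = 0; EF_A = 13
ES_B = 13; EF_B = 13+6 = 19
ES_C = 13; EF_C = 13+14 = 27
ES_D = max(EF_B=19, EF_C=27) = 27; EF_D = 27+11 = 38
Expected project duration μ = 38 hours. Critical path: A → C → D.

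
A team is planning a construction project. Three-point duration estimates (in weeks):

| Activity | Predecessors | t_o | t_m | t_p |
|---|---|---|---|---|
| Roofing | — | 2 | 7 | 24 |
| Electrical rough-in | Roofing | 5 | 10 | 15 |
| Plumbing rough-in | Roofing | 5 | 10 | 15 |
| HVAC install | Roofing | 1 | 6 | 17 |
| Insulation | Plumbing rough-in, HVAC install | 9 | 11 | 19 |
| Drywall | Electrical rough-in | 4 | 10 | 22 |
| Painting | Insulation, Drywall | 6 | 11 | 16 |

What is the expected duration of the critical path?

te_Roofing = (2 + 4·7 + 24)/6 = 54/6 = 9
te_Electrical rough-in = (5 + 4·10 + 15)/6 = 60/6 = 10
te_Plumbing rough-in = (5 + 4·10 + 15)/6 = 60/6 = 10
te_HVAC install = (1 + 4·6 + 17)/6 = 42/6 = 7
te_Insulation = (9 + 4·11 + 19)/6 = 72/6 = 12
te_Drywall = (4 + 4·10 + 22)/6 = 66/6 = 11
te_Painting = (6 + 4·11 + 16)/6 = 66/6 = 11

Forward pass:
ES_Roofing = 0; EF_Roofing = 9
ES_Electrical rough-in = 9; EF_Electrical rough-in = 9+10 = 19
ES_Plumbing rough-in = 9; EF_Plumbing rough-in = 9+10 = 19
ES_HVAC install = 9; EF_HVAC install = 9+7 = 16
ES_Insulation = max(EF_Plumbing rough-in=19, EF_HVAC install=16) = 19; EF_Insulation = 19+12 = 31
ES_Drywall = 19; EF_Drywall = 19+11 = 30
ES_Painting = max(EF_Insulation=31, EF_Drywall=30) = 31; EF_Painting = 31+11 = 42
Expected project duration μ = 42 weeks. Critical path: Roofing → Plumbing rough-in → Insulation → Painting.

42 weeks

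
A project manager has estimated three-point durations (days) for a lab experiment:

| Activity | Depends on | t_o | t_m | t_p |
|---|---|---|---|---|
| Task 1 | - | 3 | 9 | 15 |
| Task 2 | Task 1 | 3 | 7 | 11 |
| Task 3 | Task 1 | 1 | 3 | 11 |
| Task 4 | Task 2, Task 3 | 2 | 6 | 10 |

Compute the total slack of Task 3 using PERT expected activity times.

3 days

te_Task 1 = (3 + 4·9 + 15)/6 = 54/6 = 9
te_Task 2 = (3 + 4·7 + 11)/6 = 42/6 = 7
te_Task 3 = (1 + 4·3 + 11)/6 = 24/6 = 4
te_Task 4 = (2 + 4·6 + 10)/6 = 36/6 = 6

Forward pass:
ES_Task 1 = 0; EF_Task 1 = 9
ES_Task 2 = 9; EF_Task 2 = 9+7 = 16
ES_Task 3 = 9; EF_Task 3 = 9+4 = 13
ES_Task 4 = max(EF_Task 2=16, EF_Task 3=13) = 16; EF_Task 4 = 16+6 = 22
Expected project duration μ = 22 days. Critical path: Task 1 → Task 2 → Task 4.

Backward pass:
LF_Task 4 = 22; LS_Task 4 = 22−6 = 16
LF_Task 3 = LS_Task 4 = 16; LS_Task 3 = 16−4 = 12
LF_Task 2 = LS_Task 4 = 16; LS_Task 2 = 16−7 = 9
LF_Task 1 = min(LS_Task 2=9, LS_Task 3=12) = 9; LS_Task 1 = 9−9 = 0
Slack_Task 3 = LS_Task 3 − ES_Task 3 = 12 − 9 = 3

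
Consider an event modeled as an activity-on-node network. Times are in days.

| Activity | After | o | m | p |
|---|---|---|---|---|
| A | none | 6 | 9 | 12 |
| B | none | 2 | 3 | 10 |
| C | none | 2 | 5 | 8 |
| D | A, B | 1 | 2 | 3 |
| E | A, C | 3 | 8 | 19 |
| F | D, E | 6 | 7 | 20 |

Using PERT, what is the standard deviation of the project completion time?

te_A = (6 + 4·9 + 12)/6 = 54/6 = 9; σ²_A = ((12−6)/6)² = 1.000
te_B = (2 + 4·3 + 10)/6 = 24/6 = 4; σ²_B = ((10−2)/6)² = 1.778
te_C = (2 + 4·5 + 8)/6 = 30/6 = 5; σ²_C = ((8−2)/6)² = 1.000
te_D = (1 + 4·2 + 3)/6 = 12/6 = 2; σ²_D = ((3−1)/6)² = 0.111
te_E = (3 + 4·8 + 19)/6 = 54/6 = 9; σ²_E = ((19−3)/6)² = 7.111
te_F = (6 + 4·7 + 20)/6 = 54/6 = 9; σ²_F = ((20−6)/6)² = 5.444

Forward pass:
ES_A = 0; EF_A = 9
ES_B = 0; EF_B = 4
ES_C = 0; EF_C = 5
ES_D = max(EF_A=9, EF_B=4) = 9; EF_D = 9+2 = 11
ES_E = max(EF_A=9, EF_C=5) = 9; EF_E = 9+9 = 18
ES_F = max(EF_D=11, EF_E=18) = 18; EF_F = 18+9 = 27
Expected project duration μ = 27 days. Critical path: A → E → F.

Variance along critical path = 1.000 + 7.111 + 5.444 = 13.556
σ = √13.556 = 3.682 days

3.68 days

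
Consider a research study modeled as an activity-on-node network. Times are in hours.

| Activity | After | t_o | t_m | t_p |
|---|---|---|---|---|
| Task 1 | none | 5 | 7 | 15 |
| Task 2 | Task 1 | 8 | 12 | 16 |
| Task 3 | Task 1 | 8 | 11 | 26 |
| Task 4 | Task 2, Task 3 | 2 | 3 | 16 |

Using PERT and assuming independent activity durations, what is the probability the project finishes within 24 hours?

0.315

te_Task 1 = (5 + 4·7 + 15)/6 = 48/6 = 8; σ²_Task 1 = ((15−5)/6)² = 2.778
te_Task 2 = (8 + 4·12 + 16)/6 = 72/6 = 12; σ²_Task 2 = ((16−8)/6)² = 1.778
te_Task 3 = (8 + 4·11 + 26)/6 = 78/6 = 13; σ²_Task 3 = ((26−8)/6)² = 9.000
te_Task 4 = (2 + 4·3 + 16)/6 = 30/6 = 5; σ²_Task 4 = ((16−2)/6)² = 5.444

Forward pass:
ES_Task 1 = 0; EF_Task 1 = 8
ES_Task 2 = 8; EF_Task 2 = 8+12 = 20
ES_Task 3 = 8; EF_Task 3 = 8+13 = 21
ES_Task 4 = max(EF_Task 2=20, EF_Task 3=21) = 21; EF_Task 4 = 21+5 = 26
Expected project duration μ = 26 hours. Critical path: Task 1 → Task 3 → Task 4.

Variance along critical path = 2.778 + 9.000 + 5.444 = 17.222; σ = √17.222 = 4.150 hours.
Z = (24 − 26) / 4.150 = -0.482
P(T ≤ 24) = Φ(-0.482) ≈ 0.315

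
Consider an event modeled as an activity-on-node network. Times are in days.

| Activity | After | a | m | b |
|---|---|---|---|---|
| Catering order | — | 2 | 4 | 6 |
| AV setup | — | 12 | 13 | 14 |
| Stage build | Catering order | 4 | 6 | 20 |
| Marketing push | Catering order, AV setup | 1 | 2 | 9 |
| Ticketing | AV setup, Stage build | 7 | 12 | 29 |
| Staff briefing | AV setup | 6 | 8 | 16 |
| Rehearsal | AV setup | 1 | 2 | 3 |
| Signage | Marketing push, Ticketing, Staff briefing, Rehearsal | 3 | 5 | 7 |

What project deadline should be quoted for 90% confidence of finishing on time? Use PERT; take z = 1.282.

te_Catering order = (2 + 4·4 + 6)/6 = 24/6 = 4; σ²_Catering order = ((6−2)/6)² = 0.444
te_AV setup = (12 + 4·13 + 14)/6 = 78/6 = 13; σ²_AV setup = ((14−12)/6)² = 0.111
te_Stage build = (4 + 4·6 + 20)/6 = 48/6 = 8; σ²_Stage build = ((20−4)/6)² = 7.111
te_Marketing push = (1 + 4·2 + 9)/6 = 18/6 = 3; σ²_Marketing push = ((9−1)/6)² = 1.778
te_Ticketing = (7 + 4·12 + 29)/6 = 84/6 = 14; σ²_Ticketing = ((29−7)/6)² = 13.444
te_Staff briefing = (6 + 4·8 + 16)/6 = 54/6 = 9; σ²_Staff briefing = ((16−6)/6)² = 2.778
te_Rehearsal = (1 + 4·2 + 3)/6 = 12/6 = 2; σ²_Rehearsal = ((3−1)/6)² = 0.111
te_Signage = (3 + 4·5 + 7)/6 = 30/6 = 5; σ²_Signage = ((7−3)/6)² = 0.444

Forward pass:
ES_Catering order = 0; EF_Catering order = 4
ES_AV setup = 0; EF_AV setup = 13
ES_Stage build = 4; EF_Stage build = 4+8 = 12
ES_Marketing push = max(EF_Catering order=4, EF_AV setup=13) = 13; EF_Marketing push = 13+3 = 16
ES_Ticketing = max(EF_AV setup=13, EF_Stage build=12) = 13; EF_Ticketing = 13+14 = 27
ES_Staff briefing = 13; EF_Staff briefing = 13+9 = 22
ES_Rehearsal = 13; EF_Rehearsal = 13+2 = 15
ES_Signage = max(EF_Marketing push=16, EF_Ticketing=27, EF_Staff briefing=22, EF_Rehearsal=15) = 27; EF_Signage = 27+5 = 32
Expected project duration μ = 32 days. Critical path: AV setup → Ticketing → Signage.

Variance along critical path = 0.111 + 13.444 + 0.444 = 14.000; σ = 3.742 days.
D = μ + z·σ = 32 + 1.282·3.742 = 36.8 days

36.8 days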